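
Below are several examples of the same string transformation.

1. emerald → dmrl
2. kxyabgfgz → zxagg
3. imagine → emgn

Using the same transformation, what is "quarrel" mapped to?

lure

In each case the input is transformed by: move the last character to the front, then keep every other character starting from the first (positions 1st, 3rd, 5th, ...).
Doing the same to "quarrel": "lure".
(Check on "emerald": → "demeral" → "dmrl" ✓)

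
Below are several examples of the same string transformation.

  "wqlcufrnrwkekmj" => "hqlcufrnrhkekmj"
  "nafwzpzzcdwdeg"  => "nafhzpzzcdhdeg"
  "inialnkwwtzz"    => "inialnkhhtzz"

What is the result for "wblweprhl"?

Looking at the pairs, the operation is to replace every "w" with "h".
So "wblweprhl" becomes "hblheprhl".

hblheprhl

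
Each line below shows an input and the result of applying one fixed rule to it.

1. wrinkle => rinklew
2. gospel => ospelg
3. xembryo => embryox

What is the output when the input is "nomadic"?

omadicn

Each output is the input with this applied: move the first character to the end.
So "nomadic" becomes "omadicn".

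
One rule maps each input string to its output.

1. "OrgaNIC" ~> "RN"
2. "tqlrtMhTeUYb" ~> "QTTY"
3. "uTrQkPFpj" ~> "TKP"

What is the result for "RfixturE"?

In each case the input is transformed by: keep one character in every 3, starting at position 2 (positions 2nd, 5th, 8th, ...), then convert every letter to uppercase.
So "RfixturE" becomes "FTE".

FTE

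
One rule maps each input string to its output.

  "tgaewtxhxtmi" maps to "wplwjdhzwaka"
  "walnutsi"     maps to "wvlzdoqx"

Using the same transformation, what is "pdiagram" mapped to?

The pattern: shift every letter 3 places forward in the alphabet (wrapping around), then move the last 3 characters to the front (rotate right by 3).
Applying that to "pdiagram" gives "udpsgldj".

udpsgldj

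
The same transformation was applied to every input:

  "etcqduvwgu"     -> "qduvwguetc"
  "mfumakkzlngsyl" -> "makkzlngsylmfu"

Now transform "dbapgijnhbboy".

In each case the input is transformed by: move the first 3 characters to the end (rotate left by 3).
For "dbapgijnhbboy" the result is "pgijnhbboydba".

pgijnhbboydba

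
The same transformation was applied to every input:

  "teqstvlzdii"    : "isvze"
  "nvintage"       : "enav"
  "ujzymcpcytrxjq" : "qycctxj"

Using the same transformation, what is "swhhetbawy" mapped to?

yhtaw

What's happening: keep every other character starting from the second (positions 2nd, 4th, 6th, ...), then swap the first and last characters.
Applying both steps to "swhhetbawy": "whtay", then "yhtaw".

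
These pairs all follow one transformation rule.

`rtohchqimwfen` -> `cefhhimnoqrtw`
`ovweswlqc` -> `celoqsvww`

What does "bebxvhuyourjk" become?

bbehjkoruuvxy

Looking at the pairs, the operation is to sort the characters into alphabetical order.
So "bebxvhuyourjk" becomes "bbehjkoruuvxy".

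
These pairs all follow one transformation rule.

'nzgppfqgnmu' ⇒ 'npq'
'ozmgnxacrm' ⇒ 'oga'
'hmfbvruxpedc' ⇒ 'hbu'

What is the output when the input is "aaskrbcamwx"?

akc

What's happening: delete the last 3 characters, then keep one character in every 3, starting at position 1 (positions 1st, 4th, 7th, ...).
For "aaskrbcamwx", step one produces "aaskrbca"; step two turns that into "akc".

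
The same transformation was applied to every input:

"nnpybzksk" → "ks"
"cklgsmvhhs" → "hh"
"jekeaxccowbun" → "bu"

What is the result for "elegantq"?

nt

The rule is to move the last 3 characters to the front (rotate right by 3), then keep only the first 2 characters.
On "elegantq" that produces "nt".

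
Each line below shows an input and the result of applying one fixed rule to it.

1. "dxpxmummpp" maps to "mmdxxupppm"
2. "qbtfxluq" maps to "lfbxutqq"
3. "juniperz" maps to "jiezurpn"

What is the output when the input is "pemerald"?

edarpmle

Each output is the input with this applied: sort the characters into reverse alphabetical order, then move the last 3 characters to the front (rotate right by 3).
Starting from "pemerald": after the first operation, "rpmleeda"; after the second, "edarpmle".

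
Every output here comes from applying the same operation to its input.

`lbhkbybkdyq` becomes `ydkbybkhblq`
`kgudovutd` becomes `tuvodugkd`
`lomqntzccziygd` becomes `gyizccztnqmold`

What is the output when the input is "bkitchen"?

In each case the input is transformed by: reverse the string, then move the first character to the end.
Working it through for "bkitchen": intermediate "nehctikb", final "ehctikbn".

ehctikbn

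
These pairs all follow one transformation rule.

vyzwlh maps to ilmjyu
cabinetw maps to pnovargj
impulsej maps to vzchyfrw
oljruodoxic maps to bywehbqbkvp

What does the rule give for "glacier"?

tynpvre

Each output is the input with this applied: shift every letter 13 places forward in the alphabet (wrapping around) — i.e. ROT13.
Applying that to "glacier" gives "tynpvre".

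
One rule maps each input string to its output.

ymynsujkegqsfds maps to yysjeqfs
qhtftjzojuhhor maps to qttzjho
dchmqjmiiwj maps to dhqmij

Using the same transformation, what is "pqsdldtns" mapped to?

What's happening: keep every other character starting from the first (positions 1st, 3rd, 5th, ...).
On "pqsdldtns" that produces "pslts".

pslts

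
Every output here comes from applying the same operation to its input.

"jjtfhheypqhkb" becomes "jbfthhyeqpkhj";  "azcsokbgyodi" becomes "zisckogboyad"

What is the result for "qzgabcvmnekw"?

The rule is to swap the first and last characters, then swap each adjacent pair of characters (1↔2, 3↔4, ...).
Working it through for "qzgabcvmnekw": intermediate "wzgabcvmnekq", final "zwagcbmvenqk".

zwagcbmvenqk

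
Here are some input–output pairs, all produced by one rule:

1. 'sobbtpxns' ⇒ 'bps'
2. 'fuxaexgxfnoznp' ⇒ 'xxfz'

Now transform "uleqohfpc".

ehc

The transformation: keep one character in every 3, starting at position 3 (positions 3rd, 6th, 9th, ...).
For "uleqohfpc" the result is "ehc".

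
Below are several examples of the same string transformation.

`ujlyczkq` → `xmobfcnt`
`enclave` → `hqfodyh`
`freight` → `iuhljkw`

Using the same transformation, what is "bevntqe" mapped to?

Each output is the input with this applied: shift every letter 3 places forward in the alphabet (wrapping around).
On "bevntqe" that produces "ehyqwth".

ehyqwth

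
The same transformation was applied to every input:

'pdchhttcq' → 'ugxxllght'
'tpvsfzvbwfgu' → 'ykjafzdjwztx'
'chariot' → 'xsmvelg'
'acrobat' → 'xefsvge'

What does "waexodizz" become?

ddmhsbiea

What's happening: shift every letter 4 places forward in the alphabet (wrapping around), then reverse the string.
Starting from "waexodizz": after the first operation, "aeibshmdd"; after the second, "ddmhsbiea".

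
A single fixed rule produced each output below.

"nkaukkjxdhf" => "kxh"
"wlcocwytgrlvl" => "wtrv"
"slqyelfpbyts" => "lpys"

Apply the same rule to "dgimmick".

ik

The transformation: keep every other character starting from the second (positions 2nd, 4th, 6th, ...), then delete the first 2 characters.
Applying both steps to "dgimmick": "gmik", then "ik".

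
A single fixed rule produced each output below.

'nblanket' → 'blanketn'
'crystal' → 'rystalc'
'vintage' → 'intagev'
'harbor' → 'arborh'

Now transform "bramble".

Looking at the pairs, the operation is to move the first character to the end.
Applying that to "bramble" gives "rambleb".

rambleb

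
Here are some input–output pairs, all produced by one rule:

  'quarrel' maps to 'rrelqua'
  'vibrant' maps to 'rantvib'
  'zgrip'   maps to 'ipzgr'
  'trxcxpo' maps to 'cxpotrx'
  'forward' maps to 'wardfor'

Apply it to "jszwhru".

The pattern: move the first 3 characters to the end (rotate left by 3).
Applying that to "jszwhru" gives "whrujsz".

whrujsz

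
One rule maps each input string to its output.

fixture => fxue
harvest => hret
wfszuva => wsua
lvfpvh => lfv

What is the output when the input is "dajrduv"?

The pattern: keep every other character starting from the first (positions 1st, 3rd, 5th, ...).
Doing the same to "dajrduv": "djdv".

djdv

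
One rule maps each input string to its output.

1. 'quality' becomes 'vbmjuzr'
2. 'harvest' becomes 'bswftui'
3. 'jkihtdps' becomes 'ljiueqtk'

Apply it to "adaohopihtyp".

ebpipqjiuzqb

The pattern: move the first character to the end, then shift every letter 1 place forward in the alphabet (wrapping around).
For "adaohopihtyp", step one produces "daohopihtypa"; step two turns that into "ebpipqjiuzqb".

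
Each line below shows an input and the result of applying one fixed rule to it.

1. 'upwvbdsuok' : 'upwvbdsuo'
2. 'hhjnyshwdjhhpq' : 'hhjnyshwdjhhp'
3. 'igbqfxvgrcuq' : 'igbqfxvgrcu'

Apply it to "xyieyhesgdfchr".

xyieyhesgdfch

The transformation: delete the last character.
"xyieyhesgdfchr" → "xyieyhesgdfch".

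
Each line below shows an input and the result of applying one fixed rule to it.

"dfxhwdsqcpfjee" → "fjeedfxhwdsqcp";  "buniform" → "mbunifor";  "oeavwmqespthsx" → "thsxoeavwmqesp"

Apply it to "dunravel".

The pattern: move the first 3 characters to the end (rotate left by 3), then swap the front and back halves of the string.
"dunravel" → "raveldun" → "ldunrave".

ldunrave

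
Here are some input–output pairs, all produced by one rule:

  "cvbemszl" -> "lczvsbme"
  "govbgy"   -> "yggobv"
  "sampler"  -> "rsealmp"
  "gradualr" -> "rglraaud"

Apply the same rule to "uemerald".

duleamre

In each case the input is transformed by: reverse the string, then take characters alternately from the front and the back (1st, last, 2nd, 2nd-last, ...).
Working it through for "uemerald": intermediate "dlaremeu", final "duleamre".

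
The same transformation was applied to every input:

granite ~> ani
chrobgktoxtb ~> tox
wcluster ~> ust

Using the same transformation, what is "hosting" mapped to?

The transformation: delete the last 2 characters, then keep only the last 3 characters.
On "hosting": the first step gives "hosti", and the second then gives "sti".

sti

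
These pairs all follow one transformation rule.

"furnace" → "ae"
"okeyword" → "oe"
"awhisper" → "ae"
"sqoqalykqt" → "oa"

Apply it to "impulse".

What's happening: keep every other character starting from the first (positions 1st, 3rd, 5th, ...), then keep only the vowels.
For "impulse" the result is "ie".

ie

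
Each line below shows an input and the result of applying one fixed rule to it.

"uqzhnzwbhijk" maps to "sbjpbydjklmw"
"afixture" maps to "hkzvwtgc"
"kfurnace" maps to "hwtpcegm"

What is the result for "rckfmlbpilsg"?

Rule — move the first character to the end, then shift every letter 2 places forward in the alphabet (wrapping around).
For "rckfmlbpilsg", step one produces "ckfmlbpilsgr"; step two turns that into "emhondrknuit".

emhondrknuit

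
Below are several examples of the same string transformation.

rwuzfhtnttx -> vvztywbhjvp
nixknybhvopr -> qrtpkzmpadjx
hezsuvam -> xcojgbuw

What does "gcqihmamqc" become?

oseieskjoc

Rule — move the last 3 characters to the front (rotate right by 3), then shift every letter 2 places forward in the alphabet (wrapping around).
On "gcqihmamqc": the first step gives "mqcgcqihma", and the second then gives "oseieskjoc".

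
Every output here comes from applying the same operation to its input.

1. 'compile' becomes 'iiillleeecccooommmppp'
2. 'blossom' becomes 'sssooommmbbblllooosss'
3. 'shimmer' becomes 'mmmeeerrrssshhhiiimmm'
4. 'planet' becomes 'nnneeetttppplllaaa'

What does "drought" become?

What's happening: move the last 3 characters to the front (rotate right by 3), then repeat every character 3 times.
Working it through for "drought": intermediate "ghtdrou", final "ggghhhtttdddrrrooouuu".
(Check on "compile": → "ilecomp" → "iiillleeecccooommmppp" ✓)

ggghhhtttdddrrrooouuu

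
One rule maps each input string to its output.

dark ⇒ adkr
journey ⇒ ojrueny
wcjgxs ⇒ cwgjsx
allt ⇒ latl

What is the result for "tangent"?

Looking at the pairs, the operation is to swap each adjacent pair of characters (1↔2, 3↔4, ...).
Applying that to "tangent" gives "atgnnet".

atgnnet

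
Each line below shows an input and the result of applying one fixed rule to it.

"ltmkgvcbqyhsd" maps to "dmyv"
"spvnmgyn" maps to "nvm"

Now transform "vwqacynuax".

xqn

The transformation: take characters alternately from the front and the back (1st, last, 2nd, 2nd-last, ...), then keep one character in every 3, starting at position 2 (positions 2nd, 5th, 8th, ...).
"vwqacynuax" → "vxwaquancy" → "xqn".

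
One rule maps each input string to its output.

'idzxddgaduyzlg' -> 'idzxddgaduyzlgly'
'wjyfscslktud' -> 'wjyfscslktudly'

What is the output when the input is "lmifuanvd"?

Rule — append "ly".
On "lmifuanvd" that produces "lmifuanvdly".

lmifuanvdly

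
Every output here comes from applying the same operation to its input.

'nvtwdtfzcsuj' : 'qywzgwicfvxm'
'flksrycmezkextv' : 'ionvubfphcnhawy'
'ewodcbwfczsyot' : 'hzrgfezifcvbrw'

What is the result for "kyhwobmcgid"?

nbkzrepfjlg

The pattern: shift every letter 3 places forward in the alphabet (wrapping around).
On "kyhwobmcgid" that produces "nbkzrepfjlg".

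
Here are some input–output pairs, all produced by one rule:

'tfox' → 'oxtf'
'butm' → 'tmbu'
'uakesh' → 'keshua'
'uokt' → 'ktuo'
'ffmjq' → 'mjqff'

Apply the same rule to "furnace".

rnacefu

In each case the input is transformed by: move the first 2 characters to the end (rotate left by 2).
Doing the same to "furnace": "rnacefu".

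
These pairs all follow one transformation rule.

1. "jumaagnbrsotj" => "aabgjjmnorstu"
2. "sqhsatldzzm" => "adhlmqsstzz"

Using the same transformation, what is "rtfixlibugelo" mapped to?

befgiillortux

Looking at the pairs, the operation is to sort the characters into alphabetical order.
"rtfixlibugelo" → "befgiillortux".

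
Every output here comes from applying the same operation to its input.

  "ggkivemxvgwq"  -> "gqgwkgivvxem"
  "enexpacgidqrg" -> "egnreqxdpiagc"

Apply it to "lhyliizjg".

lghjyzlii

The pattern: take characters alternately from the front and the back (1st, last, 2nd, 2nd-last, ...).
So "lhyliizjg" becomes "lghjyzlii".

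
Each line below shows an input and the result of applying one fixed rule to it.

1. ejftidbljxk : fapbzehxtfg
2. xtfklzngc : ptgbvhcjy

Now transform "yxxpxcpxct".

tultyttlpy

Rule — shift every letter 4 places backward in the alphabet (wrapping around), then swap each adjacent pair of characters (1↔2, 3↔4, ...).
"yxxpxcpxct" → "uttltyltyp" → "tultyttlpy".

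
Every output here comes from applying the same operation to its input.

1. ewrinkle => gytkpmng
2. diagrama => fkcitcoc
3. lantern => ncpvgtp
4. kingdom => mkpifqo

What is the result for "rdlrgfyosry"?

tfntihaquta

The pattern: shift every letter 2 places forward in the alphabet (wrapping around).
"rdlrgfyosry" → "tfntihaquta".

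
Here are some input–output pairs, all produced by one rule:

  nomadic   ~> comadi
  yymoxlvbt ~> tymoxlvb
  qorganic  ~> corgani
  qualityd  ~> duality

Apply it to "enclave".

enclav

In each case the input is transformed by: delete the first character, then move the last character to the front.
For "enclave" the result is "enclav".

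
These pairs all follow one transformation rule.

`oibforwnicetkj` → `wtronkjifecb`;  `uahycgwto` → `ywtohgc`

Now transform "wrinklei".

The transformation: delete the first 2 characters, then sort the characters into reverse alphabetical order.
For "wrinklei", step one produces "inklei"; step two turns that into "nlkiie".

nlkiie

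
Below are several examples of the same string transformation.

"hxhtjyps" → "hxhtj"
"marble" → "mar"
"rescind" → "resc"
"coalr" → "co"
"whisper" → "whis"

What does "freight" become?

frei

Looking at the pairs, the operation is to delete the last 3 characters.
So "freight" becomes "frei".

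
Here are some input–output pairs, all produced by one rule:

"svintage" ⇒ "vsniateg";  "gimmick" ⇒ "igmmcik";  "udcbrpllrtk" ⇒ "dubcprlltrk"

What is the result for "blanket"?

lbnaekt

In each case the input is transformed by: swap each adjacent pair of characters (1↔2, 3↔4, ...).
Applying that to "blanket" gives "lbnaekt".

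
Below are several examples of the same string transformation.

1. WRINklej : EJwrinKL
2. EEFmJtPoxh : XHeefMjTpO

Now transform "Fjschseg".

EGfJSCHS

The pattern: flip the case of every letter, then move the last 2 characters to the front (rotate right by 2).
"Fjschseg" → "EGfJSCHS".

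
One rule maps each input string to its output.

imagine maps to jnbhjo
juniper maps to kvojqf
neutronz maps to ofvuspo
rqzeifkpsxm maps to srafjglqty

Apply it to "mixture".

njyuvs

Looking at the pairs, the operation is to delete the last character, then shift every letter 1 place forward in the alphabet (wrapping around).
For "mixture" the result is "njyuvs".
(Check on "rqzeifkpsxm": → "rqzeifkpsx" → "srafjglqty" ✓)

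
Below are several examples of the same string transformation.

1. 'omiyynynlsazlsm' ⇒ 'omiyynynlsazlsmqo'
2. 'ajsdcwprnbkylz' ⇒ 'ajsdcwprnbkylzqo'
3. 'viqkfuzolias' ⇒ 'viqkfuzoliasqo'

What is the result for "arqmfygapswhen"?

arqmfygapswhenqo

What's happening: append "qo".
For "arqmfygapswhen" the result is "arqmfygapswhenqo".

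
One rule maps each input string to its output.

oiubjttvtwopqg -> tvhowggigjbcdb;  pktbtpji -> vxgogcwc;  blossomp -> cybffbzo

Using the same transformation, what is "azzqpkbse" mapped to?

rmmdcxofn

The pattern: swap the first and last characters, then shift every letter 13 places forward in the alphabet (wrapping around) — i.e. ROT13.
Starting from "azzqpkbse": after the first operation, "ezzqpkbsa"; after the second, "rmmdcxofn".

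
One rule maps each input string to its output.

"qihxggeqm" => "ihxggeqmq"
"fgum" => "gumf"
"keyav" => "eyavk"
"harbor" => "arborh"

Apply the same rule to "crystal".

rystalc

What's happening: move the first character to the end.
Doing the same to "crystal": "rystalc".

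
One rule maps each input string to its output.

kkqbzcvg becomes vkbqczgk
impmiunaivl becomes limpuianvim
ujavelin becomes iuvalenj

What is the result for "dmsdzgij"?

What's happening: swap each adjacent pair of characters (1↔2, 3↔4, ...), then swap the first and last characters.
Applying both steps to "dmsdzgij": "mddsgzji", then "iddsgzjm".

iddsgzjm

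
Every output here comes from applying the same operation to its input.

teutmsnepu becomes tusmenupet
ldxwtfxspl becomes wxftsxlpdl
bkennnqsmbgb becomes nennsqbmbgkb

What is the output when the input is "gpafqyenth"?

Rule — swap each adjacent pair of characters (1↔2, 3↔4, ...), then move the first 2 characters to the end (rotate left by 2).
"gpafqyenth" → "pgfayqneht" → "fayqnehtpg".

fayqnehtpg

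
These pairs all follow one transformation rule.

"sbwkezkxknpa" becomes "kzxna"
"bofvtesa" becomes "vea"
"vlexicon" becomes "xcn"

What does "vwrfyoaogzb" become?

What's happening: delete the first 3 characters, then keep every other character starting from the first (positions 1st, 3rd, 5th, ...).
Starting from "vwrfyoaogzb": after the first operation, "fyoaogzb"; after the second, "fooz".

fooz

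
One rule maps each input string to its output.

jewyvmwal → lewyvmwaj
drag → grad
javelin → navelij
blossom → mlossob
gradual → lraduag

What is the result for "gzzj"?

jzzg

The pattern: swap the first and last characters.
Applying that to "gzzj" gives "jzzg".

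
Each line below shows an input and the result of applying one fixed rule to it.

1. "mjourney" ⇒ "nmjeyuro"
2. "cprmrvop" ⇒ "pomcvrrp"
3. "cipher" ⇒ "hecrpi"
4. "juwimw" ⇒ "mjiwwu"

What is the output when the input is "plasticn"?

licatspn

What's happening: sort the characters into reverse alphabetical order, then swap the front and back halves of the string.
Doing the same to "plasticn": "licatspn".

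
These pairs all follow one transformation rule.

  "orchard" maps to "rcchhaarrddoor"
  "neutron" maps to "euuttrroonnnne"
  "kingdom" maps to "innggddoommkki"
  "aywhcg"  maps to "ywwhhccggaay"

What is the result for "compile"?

The pattern: double every character, then move the first 3 characters to the end (rotate left by 3).
"compile" → "ccoommppiillee" → "ommppiilleecco".

ommppiilleecco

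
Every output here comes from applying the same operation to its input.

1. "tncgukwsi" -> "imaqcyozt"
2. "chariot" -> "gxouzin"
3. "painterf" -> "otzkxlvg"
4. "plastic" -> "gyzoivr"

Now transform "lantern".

In each case the input is transformed by: shift every letter 6 places forward in the alphabet (wrapping around), then move the first 2 characters to the end (rotate left by 2).
"lantern" → "rgtzkxt" → "tzkxtrg".

tzkxtrg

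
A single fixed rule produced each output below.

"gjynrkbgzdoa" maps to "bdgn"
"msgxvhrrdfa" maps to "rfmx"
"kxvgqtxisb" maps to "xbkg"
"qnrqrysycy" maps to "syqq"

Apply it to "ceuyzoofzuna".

oucy

What's happening: keep one character in every 3, starting at position 1 (positions 1st, 4th, 7th, ...), then swap the front and back halves of the string.
For "ceuyzoofzuna", step one produces "cyou"; step two turns that into "oucy".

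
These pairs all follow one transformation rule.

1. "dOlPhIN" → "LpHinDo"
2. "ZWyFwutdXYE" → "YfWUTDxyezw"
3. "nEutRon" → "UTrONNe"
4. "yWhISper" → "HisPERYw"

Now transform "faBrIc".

bRiCFA

What's happening: flip the case of every letter, then move the first 2 characters to the end (rotate left by 2).
Applying both steps to "faBrIc": "FAbRiC", then "bRiCFA".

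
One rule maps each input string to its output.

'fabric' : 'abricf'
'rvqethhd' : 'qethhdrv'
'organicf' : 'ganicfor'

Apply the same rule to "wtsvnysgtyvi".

nysgtyviwtsv

Looking at the pairs, the operation is to swap the front and back halves of the string, then move the last 2 characters to the front (rotate right by 2).
Working it through for "wtsvnysgtyvi": intermediate "sgtyviwtsvny", final "nysgtyviwtsv".
(Check on "rvqethhd": → "thhdrvqe" → "qethhdrv" ✓)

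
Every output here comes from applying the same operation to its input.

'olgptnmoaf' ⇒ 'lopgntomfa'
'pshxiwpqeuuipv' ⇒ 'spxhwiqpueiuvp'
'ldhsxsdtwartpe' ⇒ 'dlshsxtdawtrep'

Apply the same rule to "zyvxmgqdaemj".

Looking at the pairs, the operation is to swap each adjacent pair of characters (1↔2, 3↔4, ...).
For "zyvxmgqdaemj" the result is "yzxvgmdqeajm".

yzxvgmdqeajm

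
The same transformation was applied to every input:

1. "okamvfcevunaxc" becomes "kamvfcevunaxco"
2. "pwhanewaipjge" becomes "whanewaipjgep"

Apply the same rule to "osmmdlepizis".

smmdlepiziso

Each output is the input with this applied: move the first character to the end.
Doing the same to "osmmdlepizis": "smmdlepiziso".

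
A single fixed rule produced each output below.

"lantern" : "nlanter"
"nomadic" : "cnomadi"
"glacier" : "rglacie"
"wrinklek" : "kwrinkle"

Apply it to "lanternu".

In each case the input is transformed by: move the last character to the front.
Doing the same to "lanternu": "ulantern".

ulantern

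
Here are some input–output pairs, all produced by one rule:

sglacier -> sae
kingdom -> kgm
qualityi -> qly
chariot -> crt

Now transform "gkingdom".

gno

What's happening: keep one character in every 3, starting at position 1 (positions 1st, 4th, 7th, ...).
Doing the same to "gkingdom": "gno".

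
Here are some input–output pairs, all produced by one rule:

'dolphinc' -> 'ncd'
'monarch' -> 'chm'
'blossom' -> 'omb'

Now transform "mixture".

The transformation: move the first character to the end, then keep only the last 3 characters.
"mixture" → "ixturem" → "rem".

rem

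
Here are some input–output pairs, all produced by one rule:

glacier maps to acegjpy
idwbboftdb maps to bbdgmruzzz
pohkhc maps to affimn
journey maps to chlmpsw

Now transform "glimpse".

cegjknq

Looking at the pairs, the operation is to shift every letter 2 places backward in the alphabet (wrapping around), then sort the characters into alphabetical order.
Applying both steps to "glimpse": "ejgknqc", then "cegjknq".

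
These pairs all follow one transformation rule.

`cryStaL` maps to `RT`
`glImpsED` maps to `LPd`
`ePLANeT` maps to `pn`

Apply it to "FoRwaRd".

The transformation: flip the case of every letter, then keep one character in every 3, starting at position 2 (positions 2nd, 5th, 8th, ...).
Applying both steps to "FoRwaRd": "fOrWArD", then "OA".

OA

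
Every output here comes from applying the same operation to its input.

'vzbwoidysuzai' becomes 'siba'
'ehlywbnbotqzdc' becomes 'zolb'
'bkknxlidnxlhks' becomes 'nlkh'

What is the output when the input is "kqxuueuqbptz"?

zxeb

Looking at the pairs, the operation is to keep one character in every 3, starting at position 3 (positions 3rd, 6th, 9th, ...), then sort the characters into reverse alphabetical order.
On "kqxuueuqbptz": the first step gives "xebz", and the second then gives "zxeb".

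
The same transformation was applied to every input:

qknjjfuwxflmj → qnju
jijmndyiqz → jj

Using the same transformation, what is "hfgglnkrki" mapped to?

Each output is the input with this applied: keep every other character starting from the first (positions 1st, 3rd, 5th, ...), then delete the last 3 characters.
For "hfgglnkrki", step one produces "hglkk"; step two turns that into "hg".

hg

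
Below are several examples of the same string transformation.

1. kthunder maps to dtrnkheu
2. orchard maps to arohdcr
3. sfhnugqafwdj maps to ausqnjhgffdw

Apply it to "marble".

amlebr

The transformation: sort the characters into reverse alphabetical order, then swap the first and last characters.
So "marble" becomes "amlebr".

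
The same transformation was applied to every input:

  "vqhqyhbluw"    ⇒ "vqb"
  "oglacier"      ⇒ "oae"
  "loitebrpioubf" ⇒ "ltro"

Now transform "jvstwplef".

Looking at the pairs, the operation is to delete the last character, then keep one character in every 3, starting at position 1 (positions 1st, 4th, 7th, ...).
Starting from "jvstwplef": after the first operation, "jvstwple"; after the second, "jtl".

jtl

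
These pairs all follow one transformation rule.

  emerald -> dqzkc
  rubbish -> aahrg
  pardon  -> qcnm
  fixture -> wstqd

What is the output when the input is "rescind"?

In each case the input is transformed by: delete the first 2 characters, then shift every letter 1 place backward in the alphabet (wrapping around).
"rescind" → "scind" → "rbhmc".
(Check on "fixture": → "xture" → "wstqd" ✓)

rbhmc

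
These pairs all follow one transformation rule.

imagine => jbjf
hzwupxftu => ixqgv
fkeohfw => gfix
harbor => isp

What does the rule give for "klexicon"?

The pattern: keep every other character starting from the first (positions 1st, 3rd, 5th, ...), then shift every letter 1 place forward in the alphabet (wrapping around).
On "klexicon": the first step gives "keio", and the second then gives "lfjp".

lfjp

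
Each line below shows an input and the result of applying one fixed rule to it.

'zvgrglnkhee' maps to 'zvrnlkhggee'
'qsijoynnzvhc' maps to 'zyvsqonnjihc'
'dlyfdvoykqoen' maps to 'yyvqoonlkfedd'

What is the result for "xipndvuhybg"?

Each output is the input with this applied: sort the characters into reverse alphabetical order.
For "xipndvuhybg" the result is "yxvupnihgdb".

yxvupnihgdb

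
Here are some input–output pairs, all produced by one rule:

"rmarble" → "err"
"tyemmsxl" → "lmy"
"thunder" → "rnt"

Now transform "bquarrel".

lrq

Each output is the input with this applied: reverse the string, then keep one character in every 3, starting at position 1 (positions 1st, 4th, 7th, ...).
For "bquarrel", step one produces "lerrauqb"; step two turns that into "lrq".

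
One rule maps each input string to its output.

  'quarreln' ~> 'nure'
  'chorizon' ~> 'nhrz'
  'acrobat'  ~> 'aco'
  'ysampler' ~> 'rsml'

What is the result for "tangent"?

Looking at the pairs, the operation is to keep every other character starting from the second (positions 2nd, 4th, 6th, ...), then move the last character to the front.
On "tangent" that produces "nag".

nag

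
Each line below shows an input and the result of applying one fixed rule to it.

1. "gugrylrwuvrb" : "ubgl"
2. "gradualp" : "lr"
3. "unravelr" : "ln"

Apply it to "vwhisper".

The transformation: swap the front and back halves of the string, then keep one character in every 3, starting at position 3 (positions 3rd, 6th, 9th, ...).
"vwhisper" → "ew".

ew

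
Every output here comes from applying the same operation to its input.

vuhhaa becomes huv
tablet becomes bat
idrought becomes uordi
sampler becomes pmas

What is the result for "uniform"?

finu

Each output is the input with this applied: delete the last 3 characters, then reverse the string.
For "uniform", step one produces "unif"; step two turns that into "finu".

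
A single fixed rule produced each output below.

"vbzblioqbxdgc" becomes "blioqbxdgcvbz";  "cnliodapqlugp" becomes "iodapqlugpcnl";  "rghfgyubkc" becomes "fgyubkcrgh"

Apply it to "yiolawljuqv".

lawljuqvyio

Each output is the input with this applied: move the first 3 characters to the end (rotate left by 3).
On "yiolawljuqv" that produces "lawljuqvyio".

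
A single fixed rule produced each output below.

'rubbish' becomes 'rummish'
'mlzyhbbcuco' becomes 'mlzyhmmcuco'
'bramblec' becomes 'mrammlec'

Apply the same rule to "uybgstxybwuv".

Looking at the pairs, the operation is to replace every "b" with "m".
On "uybgstxybwuv" that produces "uymgstxymwuv".

uymgstxymwuv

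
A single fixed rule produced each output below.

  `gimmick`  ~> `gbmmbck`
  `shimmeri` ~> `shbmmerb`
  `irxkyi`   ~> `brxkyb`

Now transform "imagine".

bmagbne

Rule — replace every "i" with "b".
Applying that to "imagine" gives "bmagbne".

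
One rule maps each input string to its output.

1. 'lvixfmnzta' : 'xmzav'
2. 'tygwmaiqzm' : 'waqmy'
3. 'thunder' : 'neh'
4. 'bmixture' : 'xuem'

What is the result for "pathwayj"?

haja

Each output is the input with this applied: keep every other character starting from the second (positions 2nd, 4th, 6th, ...), then move the first character to the end.
Applying both steps to "pathwayj": "ahaj", then "haja".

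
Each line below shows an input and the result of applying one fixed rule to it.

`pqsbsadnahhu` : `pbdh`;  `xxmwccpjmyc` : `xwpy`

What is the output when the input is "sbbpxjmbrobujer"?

What's happening: keep one character in every 3, starting at position 1 (positions 1st, 4th, 7th, ...).
Doing the same to "sbbpxjmbrobujer": "spmoj".

spmoj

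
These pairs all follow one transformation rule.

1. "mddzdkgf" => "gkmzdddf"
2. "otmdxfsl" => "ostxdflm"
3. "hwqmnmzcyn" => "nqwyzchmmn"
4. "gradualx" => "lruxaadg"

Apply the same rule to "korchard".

korracdh

The pattern: sort the characters into alphabetical order, then swap the front and back halves of the string.
On "korchard": the first step gives "acdhkorr", and the second then gives "korracdh".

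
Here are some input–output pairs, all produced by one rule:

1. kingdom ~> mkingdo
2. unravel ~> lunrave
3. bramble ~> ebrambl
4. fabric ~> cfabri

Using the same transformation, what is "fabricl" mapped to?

Looking at the pairs, the operation is to move the last character to the front.
For "fabricl" the result is "lfabric".

lfabric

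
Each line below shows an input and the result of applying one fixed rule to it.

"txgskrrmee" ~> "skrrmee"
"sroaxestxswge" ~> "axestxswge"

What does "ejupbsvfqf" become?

Rule — delete the first 3 characters.
So "ejupbsvfqf" becomes "pbsvfqf".

pbsvfqf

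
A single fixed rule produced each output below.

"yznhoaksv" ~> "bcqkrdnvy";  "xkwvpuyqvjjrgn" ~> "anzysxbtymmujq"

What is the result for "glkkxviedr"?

jonnaylhgu

Each output is the input with this applied: shift every letter 3 places forward in the alphabet (wrapping around).
Doing the same to "glkkxviedr": "jonnaylhgu".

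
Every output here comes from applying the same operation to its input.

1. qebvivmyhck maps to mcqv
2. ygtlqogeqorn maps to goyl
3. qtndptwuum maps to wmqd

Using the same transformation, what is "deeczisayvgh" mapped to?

svdc

In each case the input is transformed by: keep one character in every 3, starting at position 1 (positions 1st, 4th, 7th, ...), then swap the front and back halves of the string.
Starting from "deeczisayvgh": after the first operation, "dcsv"; after the second, "svdc".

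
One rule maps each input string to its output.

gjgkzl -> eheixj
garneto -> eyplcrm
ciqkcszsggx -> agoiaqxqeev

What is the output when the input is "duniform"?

bslgdmpk

The pattern: shift every letter 2 places backward in the alphabet (wrapping around).
On "duniform" that produces "bslgdmpk".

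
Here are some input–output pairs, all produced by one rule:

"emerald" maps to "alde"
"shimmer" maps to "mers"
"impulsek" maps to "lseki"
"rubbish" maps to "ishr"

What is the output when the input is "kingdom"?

domk

Looking at the pairs, the operation is to move the first character to the end, then delete the first 3 characters.
Applying both steps to "kingdom": "ingdomk", then "domk".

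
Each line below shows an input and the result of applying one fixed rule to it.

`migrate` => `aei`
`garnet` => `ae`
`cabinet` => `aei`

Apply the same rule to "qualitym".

aiu

In each case the input is transformed by: sort the characters into alphabetical order, then keep only the vowels.
For "qualitym", step one produces "ailmqtuy"; step two turns that into "aiu".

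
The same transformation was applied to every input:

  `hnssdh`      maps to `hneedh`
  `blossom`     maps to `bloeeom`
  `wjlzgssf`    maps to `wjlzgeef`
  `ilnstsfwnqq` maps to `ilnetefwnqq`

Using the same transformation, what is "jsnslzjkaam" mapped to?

jenelzjkaam

The pattern: replace every "s" with "e".
Applying that to "jsnslzjkaam" gives "jenelzjkaam".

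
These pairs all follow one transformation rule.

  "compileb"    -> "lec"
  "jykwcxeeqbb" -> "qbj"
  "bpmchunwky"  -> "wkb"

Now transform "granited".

teg

In each case the input is transformed by: swap the first and last characters, then keep only the last 3 characters.
So "granited" becomes "teg".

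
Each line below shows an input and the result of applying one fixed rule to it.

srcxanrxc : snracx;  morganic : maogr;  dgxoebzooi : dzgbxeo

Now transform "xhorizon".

Each output is the input with this applied: delete the last 3 characters, then take characters alternately from the front and the back (1st, last, 2nd, 2nd-last, ...).
"xhorizon" → "xihro".
(Check on "morganic": → "morga" → "maogr" ✓)

xihro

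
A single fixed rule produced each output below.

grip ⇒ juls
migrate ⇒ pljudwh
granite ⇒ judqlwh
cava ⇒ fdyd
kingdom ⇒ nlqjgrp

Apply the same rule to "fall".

The transformation: shift every letter 3 places forward in the alphabet (wrapping around).
On "fall" that produces "idoo".

idoo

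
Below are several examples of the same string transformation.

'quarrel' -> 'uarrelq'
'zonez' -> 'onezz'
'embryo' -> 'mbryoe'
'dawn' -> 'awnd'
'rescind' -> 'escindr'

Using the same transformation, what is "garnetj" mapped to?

arnetjg

Looking at the pairs, the operation is to move the first character to the end.
Applying that to "garnetj" gives "arnetjg".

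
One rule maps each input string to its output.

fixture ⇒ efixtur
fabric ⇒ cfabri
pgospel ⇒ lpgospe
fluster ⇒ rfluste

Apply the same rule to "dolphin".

The transformation: move the last character to the front.
Applying that to "dolphin" gives "ndolphi".

ndolphi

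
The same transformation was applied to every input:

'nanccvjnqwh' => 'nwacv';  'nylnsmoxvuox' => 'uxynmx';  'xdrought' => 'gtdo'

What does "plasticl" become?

ills

In each case the input is transformed by: keep every other character starting from the second (positions 2nd, 4th, 6th, ...), then move the last 2 characters to the front (rotate right by 2).
Doing the same to "plasticl": "ills".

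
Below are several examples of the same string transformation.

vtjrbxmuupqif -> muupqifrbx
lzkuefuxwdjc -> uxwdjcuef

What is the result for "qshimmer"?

erimm

The rule is to delete the first 3 characters, then move the first 3 characters to the end (rotate left by 3).
Applying that to "qshimmer" gives "erimm".
(Check on "vtjrbxmuupqif": → "rbxmuupqif" → "muupqifrbx" ✓)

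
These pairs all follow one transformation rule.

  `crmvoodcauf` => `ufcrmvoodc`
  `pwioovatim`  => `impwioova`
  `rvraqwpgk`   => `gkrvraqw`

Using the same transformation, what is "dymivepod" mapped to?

The pattern: move the last 3 characters to the front (rotate right by 3), then delete the first character.
"dymivepod" → "oddymive".

oddymive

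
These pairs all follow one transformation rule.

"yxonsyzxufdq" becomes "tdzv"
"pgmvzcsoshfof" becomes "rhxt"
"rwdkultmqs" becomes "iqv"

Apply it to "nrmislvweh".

rqj

In each case the input is transformed by: shift every letter 5 places forward in the alphabet (wrapping around), then keep one character in every 3, starting at position 3 (positions 3rd, 6th, 9th, ...).
On "nrmislvweh": the first step gives "swrnxqabjm", and the second then gives "rqj".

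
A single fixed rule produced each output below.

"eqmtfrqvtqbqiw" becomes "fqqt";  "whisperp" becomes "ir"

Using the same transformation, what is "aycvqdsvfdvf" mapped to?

dfvy

Each output is the input with this applied: sort the characters into alphabetical order, then keep one character in every 3, starting at position 3 (positions 3rd, 6th, 9th, ...).
Working it through for "aycvqdsvfdvf": intermediate "acddffqsvvvy", final "dfvy".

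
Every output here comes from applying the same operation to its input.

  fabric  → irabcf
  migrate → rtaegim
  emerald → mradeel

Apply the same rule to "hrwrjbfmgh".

The rule is to sort the characters into alphabetical order, then move the last 2 characters to the front (rotate right by 2).
Applying that to "hrwrjbfmgh" gives "rwbfghhjmr".

rwbfghhjmr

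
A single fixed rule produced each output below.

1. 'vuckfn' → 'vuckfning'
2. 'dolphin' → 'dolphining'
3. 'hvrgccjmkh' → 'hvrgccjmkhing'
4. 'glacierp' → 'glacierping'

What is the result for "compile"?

Looking at the pairs, the operation is to append "ing".
"compile" → "compileing".

compileing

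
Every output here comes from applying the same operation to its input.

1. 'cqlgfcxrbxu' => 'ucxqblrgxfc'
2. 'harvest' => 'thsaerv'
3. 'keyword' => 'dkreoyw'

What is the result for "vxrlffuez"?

In each case the input is transformed by: reverse the string, then take characters alternately from the front and the back (1st, last, 2nd, 2nd-last, ...).
"vxrlffuez" → "zvexurflf".

zvexurflf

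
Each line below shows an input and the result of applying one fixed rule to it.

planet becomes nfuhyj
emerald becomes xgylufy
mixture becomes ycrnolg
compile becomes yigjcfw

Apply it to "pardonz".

tulxihj

Looking at the pairs, the operation is to shift every letter 6 places backward in the alphabet (wrapping around), then swap the first and last characters.
Working it through for "pardonz": intermediate "julxiht", final "tulxihj".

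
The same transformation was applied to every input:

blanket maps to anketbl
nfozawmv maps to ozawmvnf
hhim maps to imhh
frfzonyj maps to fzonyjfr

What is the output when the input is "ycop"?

opyc

What's happening: move the first 2 characters to the end (rotate left by 2).
Applying that to "ycop" gives "opyc".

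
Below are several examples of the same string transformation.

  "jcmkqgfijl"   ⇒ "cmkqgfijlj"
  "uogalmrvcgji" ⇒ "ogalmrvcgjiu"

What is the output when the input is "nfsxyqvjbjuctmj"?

fsxyqvjbjuctmjn

Looking at the pairs, the operation is to move the first character to the end.
"nfsxyqvjbjuctmj" → "fsxyqvjbjuctmjn".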